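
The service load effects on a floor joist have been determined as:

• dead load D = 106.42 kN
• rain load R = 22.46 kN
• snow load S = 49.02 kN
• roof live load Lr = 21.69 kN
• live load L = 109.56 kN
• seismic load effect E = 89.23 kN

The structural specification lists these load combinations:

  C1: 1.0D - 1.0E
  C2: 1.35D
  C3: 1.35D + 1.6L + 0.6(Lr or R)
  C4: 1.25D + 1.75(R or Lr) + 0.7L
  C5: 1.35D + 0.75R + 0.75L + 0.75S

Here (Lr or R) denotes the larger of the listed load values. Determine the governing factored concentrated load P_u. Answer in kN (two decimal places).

332.44 kN

(Lr or R) → R = 22.46 kN; (R or Lr) → R = 22.46 kN.
C1: 1.0(106.42) - 1.0(89.23) = 17.19
C2: 1.35(106.42) = 143.67
C3: 1.35(106.42) + 1.6(109.56) + 0.6(22.46) = 332.44
C4: 1.25(106.42) + 1.75(22.46) + 0.7(109.56) = 249.02
C5: 1.35(106.42) + 0.75(22.46) + 0.75(109.56) + 0.75(49.02) = 279.45
Combination 3 governs: P_u = 332.44 kN.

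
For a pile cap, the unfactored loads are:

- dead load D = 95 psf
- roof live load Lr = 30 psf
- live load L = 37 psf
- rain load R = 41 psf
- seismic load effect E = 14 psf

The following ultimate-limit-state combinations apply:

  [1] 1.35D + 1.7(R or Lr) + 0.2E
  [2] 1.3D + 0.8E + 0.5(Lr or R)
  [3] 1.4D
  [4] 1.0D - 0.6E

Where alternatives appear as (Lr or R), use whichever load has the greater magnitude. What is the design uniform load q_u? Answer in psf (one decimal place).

200.8 psf

(R or Lr) → R = 41 psf; (Lr or R) → R = 41 psf.
[1] 1.35(95) + 1.7(41) + 0.2(14) = 128.3 + 69.7 + 2.8 = 200.8
[2] 1.3(95) + 0.8(14) + 0.5(41) = 123.5 + 11.2 + 20.5 = 155.2
[3] 1.4(95) = 133.0
[4] 1.0(95) - 0.6(14) = 95.0 - 8.4 = 86.6
Combination 1 governs: q_u = 200.8 psf.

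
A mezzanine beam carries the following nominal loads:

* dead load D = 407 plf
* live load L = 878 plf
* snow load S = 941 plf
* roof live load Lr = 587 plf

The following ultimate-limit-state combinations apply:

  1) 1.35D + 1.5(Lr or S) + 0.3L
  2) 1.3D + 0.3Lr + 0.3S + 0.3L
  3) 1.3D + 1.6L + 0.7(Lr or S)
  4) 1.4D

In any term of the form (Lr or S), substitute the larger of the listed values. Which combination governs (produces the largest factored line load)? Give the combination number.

(Lr or S) → S = 941 plf.
1) 1.35(407) + 1.5(941) + 0.3(878) = 2224.35
2) 1.3(407) + 0.3(587) + 0.3(941) + 0.3(878) = 1250.90
3) 1.3(407) + 1.6(878) + 0.7(941) = 2592.60
4) 1.4(407) = 569.80
The largest value is 2592.60 plf from combination 3.

Combination 3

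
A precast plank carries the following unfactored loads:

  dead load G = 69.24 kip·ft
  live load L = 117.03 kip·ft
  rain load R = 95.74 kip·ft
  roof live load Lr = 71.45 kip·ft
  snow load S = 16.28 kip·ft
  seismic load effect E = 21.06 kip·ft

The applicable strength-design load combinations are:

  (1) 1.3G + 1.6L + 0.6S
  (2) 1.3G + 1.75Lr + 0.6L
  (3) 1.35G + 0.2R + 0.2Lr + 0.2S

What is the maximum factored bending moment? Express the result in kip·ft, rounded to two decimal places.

287.03 kip·ft

(1) 1.3(69.24) + 1.6(117.03) + 0.6(16.28) = 90.01 + 187.25 + 9.77 = 287.03
(2) 1.3(69.24) + 1.75(71.45) + 0.6(117.03) = 90.01 + 125.04 + 70.22 = 285.27
(3) 1.35(69.24) + 0.2(95.74) + 0.2(71.45) + 0.2(16.28) = 93.47 + 19.15 + 14.29 + 3.26 = 130.17
Maximum is from combination 1.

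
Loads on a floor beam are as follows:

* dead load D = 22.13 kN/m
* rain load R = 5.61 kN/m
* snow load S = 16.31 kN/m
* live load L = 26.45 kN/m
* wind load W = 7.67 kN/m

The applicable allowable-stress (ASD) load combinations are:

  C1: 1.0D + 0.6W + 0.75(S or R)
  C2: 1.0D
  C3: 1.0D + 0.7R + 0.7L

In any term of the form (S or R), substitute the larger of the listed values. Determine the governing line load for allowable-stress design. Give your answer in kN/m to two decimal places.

44.57 kN/m

(S or R) → S = 16.31 kN/m.
C1: 1.0(22.13) + 0.6(7.67) + 0.75(16.31) = 22.13 + 4.60 + 12.23 = 38.96
C2: 1.0(22.13) = 22.13
C3: 1.0(22.13) + 0.7(5.61) + 0.7(26.45) = 44.57
Combination 3 governs: w = 44.57 kN/m.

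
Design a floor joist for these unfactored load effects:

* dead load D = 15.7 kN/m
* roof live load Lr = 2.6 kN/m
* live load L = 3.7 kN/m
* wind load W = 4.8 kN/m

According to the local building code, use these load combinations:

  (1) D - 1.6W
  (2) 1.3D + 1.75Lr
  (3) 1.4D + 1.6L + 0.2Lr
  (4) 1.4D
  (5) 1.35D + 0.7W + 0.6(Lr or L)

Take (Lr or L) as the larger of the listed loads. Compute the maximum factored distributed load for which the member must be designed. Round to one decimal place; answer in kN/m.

(Lr or L) → L = 3.7 kN/m.
(1) 1.0(15.7) - 1.6(4.8) = 15.7 - 7.7 = 8.0
(2) 1.3(15.7) + 1.75(2.6) = 20.4 + 4.6 = 25.0
(3) 1.4(15.7) + 1.6(3.7) + 0.2(2.6) = 22.0 + 5.9 + 0.5 = 28.4
(4) 1.4(15.7) = 22.0
(5) 1.35(15.7) + 0.7(4.8) + 0.6(3.7) = 21.2 + 3.4 + 2.2 = 26.8
Combination 3 governs: w_u = 28.4 kN/m.

28.4 kN/m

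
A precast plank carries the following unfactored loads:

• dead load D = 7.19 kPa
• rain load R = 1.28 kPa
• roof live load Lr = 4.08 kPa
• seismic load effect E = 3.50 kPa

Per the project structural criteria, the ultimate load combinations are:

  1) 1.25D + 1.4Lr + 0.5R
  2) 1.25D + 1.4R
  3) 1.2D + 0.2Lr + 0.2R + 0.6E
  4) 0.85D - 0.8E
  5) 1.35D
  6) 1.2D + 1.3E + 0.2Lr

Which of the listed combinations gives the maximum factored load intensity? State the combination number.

1) 1.25(7.19) + 1.4(4.08) + 0.5(1.28) = 15.34
2) 1.25(7.19) + 1.4(1.28) = 10.78
3) 1.2(7.19) + 0.2(4.08) + 0.2(1.28) + 0.6(3.50) = 11.80
4) 0.85(7.19) - 0.8(3.50) = 3.31
5) 1.35(7.19) = 9.71
6) 1.2(7.19) + 1.3(3.50) + 0.2(4.08) = 13.99
The largest value is 15.34 kPa from combination 1.

Combination 1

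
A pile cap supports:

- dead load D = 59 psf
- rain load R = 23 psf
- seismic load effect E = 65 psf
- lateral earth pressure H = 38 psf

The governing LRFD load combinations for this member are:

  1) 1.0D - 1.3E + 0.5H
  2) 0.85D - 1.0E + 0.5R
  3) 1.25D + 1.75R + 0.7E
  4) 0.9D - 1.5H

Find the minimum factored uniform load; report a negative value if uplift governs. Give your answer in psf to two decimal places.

1) 1.0(59) - 1.3(65) + 0.5(38) = -6.50
2) 0.85(59) - 1.0(65) + 0.5(23) = -3.35
3) 1.25(59) + 1.75(23) + 0.7(65) = 159.50
4) 0.9(59) - 1.5(38) = -3.90
Combination 1 gives the minimum: -6.50 psf.

-6.50 psf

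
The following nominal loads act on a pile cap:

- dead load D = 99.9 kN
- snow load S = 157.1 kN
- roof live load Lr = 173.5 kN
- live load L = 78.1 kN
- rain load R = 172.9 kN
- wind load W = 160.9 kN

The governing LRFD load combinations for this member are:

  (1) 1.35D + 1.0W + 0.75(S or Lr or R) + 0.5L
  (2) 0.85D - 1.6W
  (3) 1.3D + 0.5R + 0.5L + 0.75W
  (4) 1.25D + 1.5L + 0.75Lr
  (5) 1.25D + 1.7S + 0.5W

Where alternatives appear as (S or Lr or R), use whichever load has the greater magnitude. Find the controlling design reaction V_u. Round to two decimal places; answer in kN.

472.40 kN

(S or Lr or R) → Lr = 173.5 kN.
(1) 1.35(99.9) + 1.0(160.9) + 0.75(173.5) + 0.5(78.1) = 464.94
(2) 0.85(99.9) - 1.6(160.9) = -172.53
(3) 1.3(99.9) + 0.5(172.9) + 0.5(78.1) + 0.75(160.9) = 376.05
(4) 1.25(99.9) + 1.5(78.1) + 0.75(173.5) = 372.15
(5) 1.25(99.9) + 1.7(157.1) + 0.5(160.9) = 472.40
Maximum is from combination 5.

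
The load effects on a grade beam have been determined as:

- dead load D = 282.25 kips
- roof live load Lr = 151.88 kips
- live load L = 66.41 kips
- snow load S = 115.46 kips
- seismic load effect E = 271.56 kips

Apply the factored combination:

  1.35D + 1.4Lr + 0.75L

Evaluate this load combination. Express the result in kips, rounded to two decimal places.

1.35(282.25) + 1.4(151.88) + 0.75(66.41) = 381.04 + 212.63 + 49.81 = 643.48
P_u = 643.48 kips.

643.48 kips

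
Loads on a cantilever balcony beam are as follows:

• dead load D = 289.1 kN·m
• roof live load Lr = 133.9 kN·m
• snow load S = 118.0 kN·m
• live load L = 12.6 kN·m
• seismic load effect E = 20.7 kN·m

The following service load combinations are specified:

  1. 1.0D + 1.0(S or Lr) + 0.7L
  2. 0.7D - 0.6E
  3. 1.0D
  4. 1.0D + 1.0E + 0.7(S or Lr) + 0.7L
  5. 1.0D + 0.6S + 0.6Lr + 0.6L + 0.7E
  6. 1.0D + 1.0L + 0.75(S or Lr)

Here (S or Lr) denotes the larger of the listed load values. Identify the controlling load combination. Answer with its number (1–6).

Combination 5

(S or Lr) → Lr = 133.9 kN·m.
1. 1.0(289.1) + 1.0(133.9) + 0.7(12.6) = 289.1 + 133.9 + 8.8 = 431.8
2. 0.7(289.1) - 0.6(20.7) = 202.4 - 12.4 = 190.0
3. 1.0(289.1) = 289.1
4. 1.0(289.1) + 1.0(20.7) + 0.7(133.9) + 0.7(12.6) = 412.4
5. 1.0(289.1) + 0.6(118.0) + 0.6(133.9) + 0.6(12.6) + 0.7(20.7) = 289.1 + 70.8 + 80.3 + 7.6 + 14.5 = 462.3
6. 1.0(289.1) + 1.0(12.6) + 0.75(133.9) = 289.1 + 12.6 + 100.4 = 402.1
The largest value is 462.3 kN·m from combination 5.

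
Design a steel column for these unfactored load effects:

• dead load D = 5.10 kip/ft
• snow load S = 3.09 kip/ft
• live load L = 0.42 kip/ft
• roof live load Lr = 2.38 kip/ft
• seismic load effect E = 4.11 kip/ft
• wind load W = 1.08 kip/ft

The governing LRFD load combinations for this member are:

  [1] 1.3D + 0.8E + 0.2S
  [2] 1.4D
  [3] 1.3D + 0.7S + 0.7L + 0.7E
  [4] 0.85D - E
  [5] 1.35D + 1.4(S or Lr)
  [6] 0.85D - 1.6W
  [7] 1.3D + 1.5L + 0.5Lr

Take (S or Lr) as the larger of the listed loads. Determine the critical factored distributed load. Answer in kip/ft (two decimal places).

11.96 kip/ft

(S or Lr) → S = 3.09 kip/ft.
[1] 1.3(5.10) + 0.8(4.11) + 0.2(3.09) = 6.63 + 3.29 + 0.62 = 10.54
[2] 1.4(5.10) = 7.14
[3] 1.3(5.10) + 0.7(3.09) + 0.7(0.42) + 0.7(4.11) = 6.63 + 2.16 + 0.29 + 2.88 = 11.96
[4] 0.85(5.10) - 1.0(4.11) = 4.34 - 4.11 = 0.23
[5] 1.35(5.10) + 1.4(3.09) = 11.21
[6] 0.85(5.10) - 1.6(1.08) = 4.34 - 1.73 = 2.61
[7] 1.3(5.10) + 1.5(0.42) + 0.5(2.38) = 6.63 + 0.63 + 1.19 = 8.45
The controlling combination is 3, giving 11.96 kip/ft.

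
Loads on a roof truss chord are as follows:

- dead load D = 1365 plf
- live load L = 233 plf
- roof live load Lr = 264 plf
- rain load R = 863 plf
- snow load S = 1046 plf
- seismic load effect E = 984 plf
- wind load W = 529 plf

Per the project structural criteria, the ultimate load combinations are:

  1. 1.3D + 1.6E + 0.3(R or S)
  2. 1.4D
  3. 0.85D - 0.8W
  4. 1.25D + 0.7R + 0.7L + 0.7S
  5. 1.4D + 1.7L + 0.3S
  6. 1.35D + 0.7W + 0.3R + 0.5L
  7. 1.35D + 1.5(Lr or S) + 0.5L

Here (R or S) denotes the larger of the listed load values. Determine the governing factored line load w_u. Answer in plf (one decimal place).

3662.7 plf

(R or S) → S = 1046 plf; (Lr or S) → S = 1046 plf.
1. 1.3(1365) + 1.6(984) + 0.3(1046) = 1774.5 + 1574.4 + 313.8 = 3662.7
2. 1.4(1365) = 1911.0
3. 0.85(1365) - 0.8(529) = 1160.3 - 423.2 = 737.1
4. 1.25(1365) + 0.7(863) + 0.7(233) + 0.7(1046) = 1706.3 + 604.1 + 163.1 + 732.2 = 3205.7
5. 1.4(1365) + 1.7(233) + 0.3(1046) = 1911.0 + 396.1 + 313.8 = 2620.9
6. 1.35(1365) + 0.7(529) + 0.3(863) + 0.5(233) = 1842.8 + 370.3 + 258.9 + 116.5 = 2588.5
7. 1.35(1365) + 1.5(1046) + 0.5(233) = 1842.8 + 1569.0 + 116.5 = 3528.3
Maximum is from combination 1.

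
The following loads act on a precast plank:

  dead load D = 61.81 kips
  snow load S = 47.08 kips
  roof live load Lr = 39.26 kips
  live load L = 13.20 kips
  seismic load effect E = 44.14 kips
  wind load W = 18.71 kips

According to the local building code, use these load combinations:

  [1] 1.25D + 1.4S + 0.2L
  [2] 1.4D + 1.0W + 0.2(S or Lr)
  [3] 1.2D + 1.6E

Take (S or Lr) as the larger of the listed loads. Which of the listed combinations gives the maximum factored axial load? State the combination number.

(S or Lr) → S = 47.08 kips.
[1] 1.25(61.81) + 1.4(47.08) + 0.2(13.20) = 77.26 + 65.91 + 2.64 = 145.81
[2] 1.4(61.81) + 1.0(18.71) + 0.2(47.08) = 86.53 + 18.71 + 9.42 = 114.66
[3] 1.2(61.81) + 1.6(44.14) = 144.80
The largest value is 145.81 kips from combination 1.

Combination 1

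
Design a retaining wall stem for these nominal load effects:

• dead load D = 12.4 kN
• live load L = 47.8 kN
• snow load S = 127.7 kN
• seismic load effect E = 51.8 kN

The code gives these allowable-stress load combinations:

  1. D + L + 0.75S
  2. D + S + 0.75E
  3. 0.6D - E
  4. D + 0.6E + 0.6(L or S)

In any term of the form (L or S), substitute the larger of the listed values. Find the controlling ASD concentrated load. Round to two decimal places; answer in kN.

178.95 kN

(L or S) → S = 127.7 kN.
1. 1.0(12.4) + 1.0(47.8) + 0.75(127.7) = 12.40 + 47.80 + 95.78 = 155.98
2. 1.0(12.4) + 1.0(127.7) + 0.75(51.8) = 12.40 + 127.70 + 38.85 = 178.95
3. 0.6(12.4) - 1.0(51.8) = 7.44 - 51.80 = -44.36
4. 1.0(12.4) + 0.6(51.8) + 0.6(127.7) = 12.40 + 31.08 + 76.62 = 120.10
Maximum is from combination 2.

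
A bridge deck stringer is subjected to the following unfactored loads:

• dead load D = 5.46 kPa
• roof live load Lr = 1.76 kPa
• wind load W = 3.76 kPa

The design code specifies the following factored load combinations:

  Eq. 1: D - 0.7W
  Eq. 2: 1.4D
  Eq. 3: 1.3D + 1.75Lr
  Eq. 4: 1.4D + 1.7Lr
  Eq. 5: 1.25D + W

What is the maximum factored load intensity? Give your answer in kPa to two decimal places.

10.64 kPa

Eq. 1: 1.0(5.46) - 0.7(3.76) = 5.46 - 2.63 = 2.83
Eq. 2: 1.4(5.46) = 7.64
Eq. 3: 1.3(5.46) + 1.75(1.76) = 7.10 + 3.08 = 10.18
Eq. 4: 1.4(5.46) + 1.7(1.76) = 10.64
Eq. 5: 1.25(5.46) + 1.0(3.76) = 6.83 + 3.76 = 10.59
Combination 4 governs: q_u = 10.64 kPa.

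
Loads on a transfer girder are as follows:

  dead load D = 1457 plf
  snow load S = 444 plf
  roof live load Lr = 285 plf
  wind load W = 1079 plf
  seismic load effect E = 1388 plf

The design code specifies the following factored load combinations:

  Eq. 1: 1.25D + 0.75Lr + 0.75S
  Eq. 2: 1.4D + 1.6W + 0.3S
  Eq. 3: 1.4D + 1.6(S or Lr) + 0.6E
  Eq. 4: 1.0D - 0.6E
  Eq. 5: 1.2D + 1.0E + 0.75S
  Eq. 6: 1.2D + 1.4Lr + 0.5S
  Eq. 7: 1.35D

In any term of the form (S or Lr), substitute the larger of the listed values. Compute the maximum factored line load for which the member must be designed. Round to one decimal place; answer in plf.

(S or Lr) → S = 444 plf.
Eq. 1: 1.25(1457) + 0.75(285) + 0.75(444) = 2368.0
Eq. 2: 1.4(1457) + 1.6(1079) + 0.3(444) = 3899.4
Eq. 3: 1.4(1457) + 1.6(444) + 0.6(1388) = 3583.0
Eq. 4: 1.0(1457) - 0.6(1388) = 624.2
Eq. 5: 1.2(1457) + 1.0(1388) + 0.75(444) = 3469.4
Eq. 6: 1.2(1457) + 1.4(285) + 0.5(444) = 2369.4
Eq. 7: 1.35(1457) = 1967.0
The controlling combination is 2, giving 3899.4 plf.

3899.4 plf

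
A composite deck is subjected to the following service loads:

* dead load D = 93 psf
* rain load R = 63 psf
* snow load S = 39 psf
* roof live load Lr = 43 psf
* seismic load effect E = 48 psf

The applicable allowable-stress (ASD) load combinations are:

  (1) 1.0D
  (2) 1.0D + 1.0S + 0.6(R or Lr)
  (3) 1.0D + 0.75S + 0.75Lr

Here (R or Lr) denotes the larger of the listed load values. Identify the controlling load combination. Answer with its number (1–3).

(R or Lr) → R = 63 psf.
(1) 1.0(93) = 93.0
(2) 1.0(93) + 1.0(39) + 0.6(63) = 93.0 + 39.0 + 37.8 = 169.8
(3) 1.0(93) + 0.75(39) + 0.75(43) = 154.5
The largest value is 169.8 psf from combination 2.

Combination 2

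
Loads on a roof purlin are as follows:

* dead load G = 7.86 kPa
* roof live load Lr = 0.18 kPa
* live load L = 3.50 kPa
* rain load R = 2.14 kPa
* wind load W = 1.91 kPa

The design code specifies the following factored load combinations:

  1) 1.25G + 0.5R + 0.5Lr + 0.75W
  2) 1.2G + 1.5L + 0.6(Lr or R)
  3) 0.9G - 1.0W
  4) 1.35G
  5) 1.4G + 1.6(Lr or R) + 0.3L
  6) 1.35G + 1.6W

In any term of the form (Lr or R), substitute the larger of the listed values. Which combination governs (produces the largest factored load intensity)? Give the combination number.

(Lr or R) → R = 2.14 kPa.
1) 1.25(7.86) + 0.5(2.14) + 0.5(0.18) + 0.75(1.91) = 9.83 + 1.07 + 0.09 + 1.43 = 12.42
2) 1.2(7.86) + 1.5(3.50) + 0.6(2.14) = 15.97
3) 0.9(7.86) - 1.0(1.91) = 7.07 - 1.91 = 5.16
4) 1.35(7.86) = 10.61
5) 1.4(7.86) + 1.6(2.14) + 0.3(3.50) = 15.48
6) 1.35(7.86) + 1.6(1.91) = 10.61 + 3.06 = 13.67
The largest value is 15.97 kPa from combination 2.

Combination 2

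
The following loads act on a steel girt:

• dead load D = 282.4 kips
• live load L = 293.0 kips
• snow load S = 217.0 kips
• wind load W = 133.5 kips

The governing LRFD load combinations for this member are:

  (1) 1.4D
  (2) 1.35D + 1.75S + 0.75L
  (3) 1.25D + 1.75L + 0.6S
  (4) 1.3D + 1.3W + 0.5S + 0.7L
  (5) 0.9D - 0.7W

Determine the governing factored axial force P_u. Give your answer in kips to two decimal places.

(1) 1.4(282.4) = 395.36
(2) 1.35(282.4) + 1.75(217.0) + 0.75(293.0) = 980.74
(3) 1.25(282.4) + 1.75(293.0) + 0.6(217.0) = 995.95
(4) 1.3(282.4) + 1.3(133.5) + 0.5(217.0) + 0.7(293.0) = 854.27
(5) 0.9(282.4) - 0.7(133.5) = 160.71
Combination 3 governs: P_u = 995.95 kips.

995.95 kips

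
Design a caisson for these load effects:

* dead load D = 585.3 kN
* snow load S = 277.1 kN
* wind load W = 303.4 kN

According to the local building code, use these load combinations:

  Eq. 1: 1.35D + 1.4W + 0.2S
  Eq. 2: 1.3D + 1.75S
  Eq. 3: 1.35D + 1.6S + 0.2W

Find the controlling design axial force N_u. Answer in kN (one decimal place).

1294.2 kN

Eq. 1: 1.35(585.3) + 1.4(303.4) + 0.2(277.1) = 1270.3
Eq. 2: 1.3(585.3) + 1.75(277.1) = 760.9 + 484.9 = 1245.8
Eq. 3: 1.35(585.3) + 1.6(277.1) + 0.2(303.4) = 1294.2
The controlling combination is 3, giving 1294.2 kN.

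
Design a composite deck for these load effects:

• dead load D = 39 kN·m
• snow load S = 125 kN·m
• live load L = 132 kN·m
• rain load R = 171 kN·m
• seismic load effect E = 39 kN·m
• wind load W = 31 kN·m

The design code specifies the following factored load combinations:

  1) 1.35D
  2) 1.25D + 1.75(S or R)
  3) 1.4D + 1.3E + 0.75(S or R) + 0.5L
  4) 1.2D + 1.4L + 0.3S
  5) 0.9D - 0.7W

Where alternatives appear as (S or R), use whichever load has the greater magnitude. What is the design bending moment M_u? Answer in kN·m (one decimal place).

(S or R) → R = 171 kN·m.
1) 1.35(39) = 52.7
2) 1.25(39) + 1.75(171) = 348.0
3) 1.4(39) + 1.3(39) + 0.75(171) + 0.5(132) = 54.6 + 50.7 + 128.3 + 66.0 = 299.6
4) 1.2(39) + 1.4(132) + 0.3(125) = 46.8 + 184.8 + 37.5 = 269.1
5) 0.9(39) - 0.7(31) = 35.1 - 21.7 = 13.4
Combination 2 governs: M_u = 348.0 kN·m.

348.0 kN·m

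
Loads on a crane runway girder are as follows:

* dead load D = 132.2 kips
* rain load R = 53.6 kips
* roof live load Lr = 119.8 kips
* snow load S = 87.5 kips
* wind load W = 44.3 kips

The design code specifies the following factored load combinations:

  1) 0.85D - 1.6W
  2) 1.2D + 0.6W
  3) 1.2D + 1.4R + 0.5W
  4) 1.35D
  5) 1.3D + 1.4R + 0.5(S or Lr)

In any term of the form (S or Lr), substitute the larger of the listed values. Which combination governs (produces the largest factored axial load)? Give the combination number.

Combination 5

(S or Lr) → Lr = 119.8 kips.
1) 0.85(132.2) - 1.6(44.3) = 41.5
2) 1.2(132.2) + 0.6(44.3) = 185.2
3) 1.2(132.2) + 1.4(53.6) + 0.5(44.3) = 255.8
4) 1.35(132.2) = 178.5
5) 1.3(132.2) + 1.4(53.6) + 0.5(119.8) = 306.8
The largest value is 306.8 kips from combination 5.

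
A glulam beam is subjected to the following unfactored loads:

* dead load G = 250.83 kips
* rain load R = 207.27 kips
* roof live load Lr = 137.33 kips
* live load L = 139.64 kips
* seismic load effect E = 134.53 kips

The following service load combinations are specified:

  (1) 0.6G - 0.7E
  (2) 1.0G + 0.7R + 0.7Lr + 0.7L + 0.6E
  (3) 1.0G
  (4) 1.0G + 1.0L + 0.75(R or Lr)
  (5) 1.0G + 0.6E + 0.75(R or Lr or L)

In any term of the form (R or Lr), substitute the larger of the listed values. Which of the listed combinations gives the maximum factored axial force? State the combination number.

Combination 2

(R or Lr) → R = 207.27 kips; (R or Lr or L) → R = 207.27 kips.
(1) 0.6(250.83) - 0.7(134.53) = 56.33
(2) 1.0(250.83) + 0.7(207.27) + 0.7(137.33) + 0.7(139.64) + 0.6(134.53) = 670.52
(3) 1.0(250.83) = 250.83
(4) 1.0(250.83) + 1.0(139.64) + 0.75(207.27) = 545.92
(5) 1.0(250.83) + 0.6(134.53) + 0.75(207.27) = 487.00
The largest value is 670.52 kips from combination 2.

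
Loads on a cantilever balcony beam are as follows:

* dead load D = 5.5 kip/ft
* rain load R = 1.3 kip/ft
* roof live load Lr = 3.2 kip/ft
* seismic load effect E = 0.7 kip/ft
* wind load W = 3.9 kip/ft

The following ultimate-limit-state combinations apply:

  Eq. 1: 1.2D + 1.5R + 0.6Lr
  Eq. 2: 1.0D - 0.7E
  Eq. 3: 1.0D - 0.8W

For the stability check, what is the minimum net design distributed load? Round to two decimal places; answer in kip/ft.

2.38 kip/ft

Eq. 1: 1.2(5.5) + 1.5(1.3) + 0.6(3.2) = 6.60 + 1.95 + 1.92 = 10.47
Eq. 2: 1.0(5.5) - 0.7(0.7) = 5.50 - 0.49 = 5.01
Eq. 3: 1.0(5.5) - 0.8(3.9) = 5.50 - 3.12 = 2.38
Combination 3 gives the minimum: 2.38 kip/ft.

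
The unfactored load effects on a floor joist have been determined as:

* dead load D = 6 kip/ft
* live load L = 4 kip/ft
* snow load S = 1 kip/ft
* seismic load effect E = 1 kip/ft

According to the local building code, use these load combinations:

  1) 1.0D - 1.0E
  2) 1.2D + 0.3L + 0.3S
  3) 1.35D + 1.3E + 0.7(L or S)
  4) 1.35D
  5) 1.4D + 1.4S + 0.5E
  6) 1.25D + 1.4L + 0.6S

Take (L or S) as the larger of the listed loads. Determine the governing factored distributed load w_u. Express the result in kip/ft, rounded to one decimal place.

(L or S) → L = 4 kip/ft.
1) 1.0(6) - 1.0(1) = 6.0 - 1.0 = 5.0
2) 1.2(6) + 0.3(4) + 0.3(1) = 7.2 + 1.2 + 0.3 = 8.7
3) 1.35(6) + 1.3(1) + 0.7(4) = 8.1 + 1.3 + 2.8 = 12.2
4) 1.35(6) = 8.1
5) 1.4(6) + 1.4(1) + 0.5(1) = 8.4 + 1.4 + 0.5 = 10.3
6) 1.25(6) + 1.4(4) + 0.6(1) = 7.5 + 5.6 + 0.6 = 13.7
The controlling combination is 6, giving 13.7 kip/ft.

13.7 kip/ft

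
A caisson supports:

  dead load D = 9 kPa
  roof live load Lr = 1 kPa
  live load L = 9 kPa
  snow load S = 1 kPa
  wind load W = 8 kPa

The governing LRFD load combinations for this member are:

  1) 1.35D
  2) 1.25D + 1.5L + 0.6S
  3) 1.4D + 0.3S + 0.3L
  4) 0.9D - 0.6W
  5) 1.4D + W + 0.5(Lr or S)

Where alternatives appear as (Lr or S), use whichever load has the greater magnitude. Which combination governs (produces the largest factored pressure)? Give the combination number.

(Lr or S) → Lr = 1 kPa.
1) 1.35(9) = 12.15
2) 1.25(9) + 1.5(9) + 0.6(1) = 11.25 + 13.50 + 0.60 = 25.35
3) 1.4(9) + 0.3(1) + 0.3(9) = 12.60 + 0.30 + 2.70 = 15.60
4) 0.9(9) - 0.6(8) = 8.10 - 4.80 = 3.30
5) 1.4(9) + 1.0(8) + 0.5(1) = 12.60 + 8.00 + 0.50 = 21.10
The largest value is 25.35 kPa from combination 2.

Combination 2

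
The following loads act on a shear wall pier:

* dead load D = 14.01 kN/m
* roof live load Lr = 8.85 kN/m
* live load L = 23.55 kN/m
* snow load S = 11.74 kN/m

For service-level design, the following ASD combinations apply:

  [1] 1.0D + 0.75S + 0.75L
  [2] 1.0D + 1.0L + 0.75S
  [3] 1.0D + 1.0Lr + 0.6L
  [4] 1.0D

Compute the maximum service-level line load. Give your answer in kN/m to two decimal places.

46.37 kN/m

[1] 1.0(14.01) + 0.75(11.74) + 0.75(23.55) = 14.01 + 8.81 + 17.66 = 40.48
[2] 1.0(14.01) + 1.0(23.55) + 0.75(11.74) = 14.01 + 23.55 + 8.81 = 46.37
[3] 1.0(14.01) + 1.0(8.85) + 0.6(23.55) = 14.01 + 8.85 + 14.13 = 36.99
[4] 1.0(14.01) = 14.01
Maximum is from combination 2.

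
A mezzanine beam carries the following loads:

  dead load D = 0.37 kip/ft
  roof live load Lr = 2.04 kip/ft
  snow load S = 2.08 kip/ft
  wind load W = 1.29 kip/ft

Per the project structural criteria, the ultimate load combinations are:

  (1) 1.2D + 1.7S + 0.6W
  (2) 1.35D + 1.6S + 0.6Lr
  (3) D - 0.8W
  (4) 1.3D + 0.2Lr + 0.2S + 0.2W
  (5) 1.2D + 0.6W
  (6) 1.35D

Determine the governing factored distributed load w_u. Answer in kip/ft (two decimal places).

5.05 kip/ft

(1) 1.2(0.37) + 1.7(2.08) + 0.6(1.29) = 4.75
(2) 1.35(0.37) + 1.6(2.08) + 0.6(2.04) = 5.05
(3) 1.0(0.37) - 0.8(1.29) = -0.66
(4) 1.3(0.37) + 0.2(2.04) + 0.2(2.08) + 0.2(1.29) = 1.56
(5) 1.2(0.37) + 0.6(1.29) = 1.22
(6) 1.35(0.37) = 0.50
The controlling combination is 2, giving 5.05 kip/ft.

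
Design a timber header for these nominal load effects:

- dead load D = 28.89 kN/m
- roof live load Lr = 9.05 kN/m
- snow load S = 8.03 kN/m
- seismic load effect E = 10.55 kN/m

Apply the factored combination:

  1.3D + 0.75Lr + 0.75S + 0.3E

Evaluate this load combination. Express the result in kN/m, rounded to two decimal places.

53.53 kN/m

1.3(28.89) + 0.75(9.05) + 0.75(8.03) + 0.3(10.55) = 53.53
w_u = 53.53 kN/m.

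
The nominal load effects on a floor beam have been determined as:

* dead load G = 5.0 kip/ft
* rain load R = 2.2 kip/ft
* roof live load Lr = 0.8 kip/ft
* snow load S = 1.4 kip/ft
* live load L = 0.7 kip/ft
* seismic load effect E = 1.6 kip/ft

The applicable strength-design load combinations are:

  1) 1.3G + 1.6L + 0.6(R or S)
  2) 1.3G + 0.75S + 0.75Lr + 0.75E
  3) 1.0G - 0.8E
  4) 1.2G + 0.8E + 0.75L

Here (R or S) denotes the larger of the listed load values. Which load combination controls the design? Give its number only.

Combination 2

(R or S) → R = 2.2 kip/ft.
1) 1.3(5.0) + 1.6(0.7) + 0.6(2.2) = 6.5 + 1.1 + 1.3 = 8.9
2) 1.3(5.0) + 0.75(1.4) + 0.75(0.8) + 0.75(1.6) = 6.5 + 1.1 + 0.6 + 1.2 = 9.4
3) 1.0(5.0) - 0.8(1.6) = 5.0 - 1.3 = 3.7
4) 1.2(5.0) + 0.8(1.6) + 0.75(0.7) = 6.0 + 1.3 + 0.5 = 7.8
The largest value is 9.4 kip/ft from combination 2.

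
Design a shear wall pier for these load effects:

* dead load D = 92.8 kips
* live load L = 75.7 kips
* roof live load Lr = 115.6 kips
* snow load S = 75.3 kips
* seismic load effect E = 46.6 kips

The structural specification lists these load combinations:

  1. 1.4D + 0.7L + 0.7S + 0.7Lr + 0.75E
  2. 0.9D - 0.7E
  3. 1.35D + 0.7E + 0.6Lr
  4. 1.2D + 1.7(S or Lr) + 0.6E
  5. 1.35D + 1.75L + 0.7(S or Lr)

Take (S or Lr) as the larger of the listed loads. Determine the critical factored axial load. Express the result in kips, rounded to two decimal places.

(S or Lr) → Lr = 115.6 kips.
1. 1.4(92.8) + 0.7(75.7) + 0.7(75.3) + 0.7(115.6) + 0.75(46.6) = 351.49
2. 0.9(92.8) - 0.7(46.6) = 50.90
3. 1.35(92.8) + 0.7(46.6) + 0.6(115.6) = 227.26
4. 1.2(92.8) + 1.7(115.6) + 0.6(46.6) = 335.84
5. 1.35(92.8) + 1.75(75.7) + 0.7(115.6) = 338.68
The controlling combination is 1, giving 351.49 kips.

351.49 kips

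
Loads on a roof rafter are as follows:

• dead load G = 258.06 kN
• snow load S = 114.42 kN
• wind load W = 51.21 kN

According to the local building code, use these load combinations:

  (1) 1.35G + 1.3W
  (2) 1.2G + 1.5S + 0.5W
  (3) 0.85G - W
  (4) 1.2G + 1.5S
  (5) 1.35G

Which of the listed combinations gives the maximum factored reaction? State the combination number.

(1) 1.35(258.06) + 1.3(51.21) = 348.38 + 66.57 = 414.95
(2) 1.2(258.06) + 1.5(114.42) + 0.5(51.21) = 309.67 + 171.63 + 25.61 = 506.91
(3) 0.85(258.06) - 1.0(51.21) = 219.35 - 51.21 = 168.14
(4) 1.2(258.06) + 1.5(114.42) = 309.67 + 171.63 = 481.30
(5) 1.35(258.06) = 348.38
The largest value is 506.91 kN from combination 2.

Combination 2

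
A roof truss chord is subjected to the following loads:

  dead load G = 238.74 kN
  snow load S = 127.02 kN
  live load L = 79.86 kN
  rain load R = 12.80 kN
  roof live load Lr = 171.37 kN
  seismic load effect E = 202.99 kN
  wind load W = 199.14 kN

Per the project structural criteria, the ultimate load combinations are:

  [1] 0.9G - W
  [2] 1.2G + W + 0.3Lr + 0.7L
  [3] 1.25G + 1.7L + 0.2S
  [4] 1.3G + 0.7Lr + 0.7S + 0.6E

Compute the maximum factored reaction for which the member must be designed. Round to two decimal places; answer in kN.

641.03 kN

[1] 0.9(238.74) - 1.0(199.14) = 214.87 - 199.14 = 15.73
[2] 1.2(238.74) + 1.0(199.14) + 0.3(171.37) + 0.7(79.86) = 286.49 + 199.14 + 51.41 + 55.90 = 592.94
[3] 1.25(238.74) + 1.7(79.86) + 0.2(127.02) = 298.43 + 135.76 + 25.40 = 459.59
[4] 1.3(238.74) + 0.7(171.37) + 0.7(127.02) + 0.6(202.99) = 641.03
Combination 4 governs: V_u = 641.03 kN.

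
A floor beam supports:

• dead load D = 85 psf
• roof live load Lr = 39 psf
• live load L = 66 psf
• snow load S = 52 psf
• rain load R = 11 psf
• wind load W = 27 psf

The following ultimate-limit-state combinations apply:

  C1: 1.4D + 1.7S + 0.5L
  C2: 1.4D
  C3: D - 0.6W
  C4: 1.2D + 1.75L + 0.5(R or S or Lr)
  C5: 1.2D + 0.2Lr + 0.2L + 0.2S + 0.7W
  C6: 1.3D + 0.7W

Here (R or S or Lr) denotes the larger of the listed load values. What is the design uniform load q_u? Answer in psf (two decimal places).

243.50 psf

(R or S or Lr) → S = 52 psf.
C1: 1.4(85) + 1.7(52) + 0.5(66) = 119.00 + 88.40 + 33.00 = 240.40
C2: 1.4(85) = 119.00
C3: 1.0(85) - 0.6(27) = 85.00 - 16.20 = 68.80
C4: 1.2(85) + 1.75(66) + 0.5(52) = 102.00 + 115.50 + 26.00 = 243.50
C5: 1.2(85) + 0.2(39) + 0.2(66) + 0.2(52) + 0.7(27) = 102.00 + 7.80 + 13.20 + 10.40 + 18.90 = 152.30
C6: 1.3(85) + 0.7(27) = 110.50 + 18.90 = 129.40
Combination 4 governs: q_u = 243.50 psf.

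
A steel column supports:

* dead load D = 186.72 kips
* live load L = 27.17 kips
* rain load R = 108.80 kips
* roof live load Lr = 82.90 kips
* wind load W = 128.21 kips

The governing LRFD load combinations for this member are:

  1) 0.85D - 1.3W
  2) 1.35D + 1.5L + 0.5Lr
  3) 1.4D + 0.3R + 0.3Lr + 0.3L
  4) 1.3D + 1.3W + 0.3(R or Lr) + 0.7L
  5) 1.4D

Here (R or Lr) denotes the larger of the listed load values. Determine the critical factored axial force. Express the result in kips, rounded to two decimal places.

461.07 kips

(R or Lr) → R = 108.80 kips.
1) 0.85(186.72) - 1.3(128.21) = 158.71 - 166.67 = -7.96
2) 1.35(186.72) + 1.5(27.17) + 0.5(82.90) = 252.07 + 40.76 + 41.45 = 334.28
3) 1.4(186.72) + 0.3(108.80) + 0.3(82.90) + 0.3(27.17) = 261.41 + 32.64 + 24.87 + 8.15 = 327.07
4) 1.3(186.72) + 1.3(128.21) + 0.3(108.80) + 0.7(27.17) = 242.74 + 166.67 + 32.64 + 19.02 = 461.07
5) 1.4(186.72) = 261.41
Combination 4 governs: P_u = 461.07 kips.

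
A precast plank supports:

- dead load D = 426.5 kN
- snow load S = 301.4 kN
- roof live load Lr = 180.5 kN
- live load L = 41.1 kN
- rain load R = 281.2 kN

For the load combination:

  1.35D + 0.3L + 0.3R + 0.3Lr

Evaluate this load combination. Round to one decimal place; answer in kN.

726.6 kN

1.35(426.5) + 0.3(41.1) + 0.3(281.2) + 0.3(180.5) = 726.6
N_u = 726.6 kN.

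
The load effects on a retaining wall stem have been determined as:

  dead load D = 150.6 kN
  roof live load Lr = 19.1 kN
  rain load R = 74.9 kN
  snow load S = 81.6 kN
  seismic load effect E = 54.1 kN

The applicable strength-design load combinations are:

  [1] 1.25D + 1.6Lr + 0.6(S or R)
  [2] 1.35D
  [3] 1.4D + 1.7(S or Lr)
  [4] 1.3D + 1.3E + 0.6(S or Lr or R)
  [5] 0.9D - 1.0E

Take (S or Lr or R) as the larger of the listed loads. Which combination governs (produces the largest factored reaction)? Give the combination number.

(S or R) → S = 81.6 kN; (S or Lr) → S = 81.6 kN; (S or Lr or R) → S = 81.6 kN.
[1] 1.25(150.6) + 1.6(19.1) + 0.6(81.6) = 267.8
[2] 1.35(150.6) = 203.3
[3] 1.4(150.6) + 1.7(81.6) = 349.6
[4] 1.3(150.6) + 1.3(54.1) + 0.6(81.6) = 315.1
[5] 0.9(150.6) - 1.0(54.1) = 81.4
The largest value is 349.6 kN from combination 3.

Combination 3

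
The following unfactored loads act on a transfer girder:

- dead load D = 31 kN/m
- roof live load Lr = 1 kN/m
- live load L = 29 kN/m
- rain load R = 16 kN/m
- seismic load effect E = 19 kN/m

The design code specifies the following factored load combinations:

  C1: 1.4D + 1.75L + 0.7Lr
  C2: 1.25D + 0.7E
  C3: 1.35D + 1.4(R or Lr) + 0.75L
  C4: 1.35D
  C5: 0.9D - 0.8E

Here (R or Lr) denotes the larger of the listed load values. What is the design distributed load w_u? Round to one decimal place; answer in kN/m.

(R or Lr) → R = 16 kN/m.
C1: 1.4(31) + 1.75(29) + 0.7(1) = 43.4 + 50.8 + 0.7 = 94.9
C2: 1.25(31) + 0.7(19) = 38.8 + 13.3 = 52.1
C3: 1.35(31) + 1.4(16) + 0.75(29) = 86.0
C4: 1.35(31) = 41.9
C5: 0.9(31) - 0.8(19) = 27.9 - 15.2 = 12.7
The controlling combination is 1, giving 94.9 kN/m.

94.9 kN/m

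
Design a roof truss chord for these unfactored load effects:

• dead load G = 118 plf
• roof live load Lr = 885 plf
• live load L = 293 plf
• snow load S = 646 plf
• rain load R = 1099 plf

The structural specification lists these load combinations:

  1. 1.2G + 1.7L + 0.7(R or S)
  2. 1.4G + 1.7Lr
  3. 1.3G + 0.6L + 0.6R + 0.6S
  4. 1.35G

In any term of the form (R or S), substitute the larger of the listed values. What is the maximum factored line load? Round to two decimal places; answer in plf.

(R or S) → R = 1099 plf.
1. 1.2(118) + 1.7(293) + 0.7(1099) = 1409.00
2. 1.4(118) + 1.7(885) = 1669.70
3. 1.3(118) + 0.6(293) + 0.6(1099) + 0.6(646) = 1376.20
4. 1.35(118) = 159.30
Combination 2 governs: w_u = 1669.70 plf.

1669.70 plf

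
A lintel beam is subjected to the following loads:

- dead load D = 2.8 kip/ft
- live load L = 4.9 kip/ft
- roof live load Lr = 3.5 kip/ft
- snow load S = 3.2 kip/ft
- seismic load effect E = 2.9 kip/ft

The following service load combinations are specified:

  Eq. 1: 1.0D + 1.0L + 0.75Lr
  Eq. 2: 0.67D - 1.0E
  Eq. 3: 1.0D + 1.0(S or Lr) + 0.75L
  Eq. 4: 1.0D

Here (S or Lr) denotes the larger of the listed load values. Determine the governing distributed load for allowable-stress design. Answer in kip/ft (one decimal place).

10.3 kip/ft

(S or Lr) → Lr = 3.5 kip/ft.
Eq. 1: 1.0(2.8) + 1.0(4.9) + 0.75(3.5) = 10.3
Eq. 2: 0.67(2.8) - 1.0(2.9) = -1.0
Eq. 3: 1.0(2.8) + 1.0(3.5) + 0.75(4.9) = 10.0
Eq. 4: 1.0(2.8) = 2.8
The controlling combination is 1, giving 10.3 kip/ft.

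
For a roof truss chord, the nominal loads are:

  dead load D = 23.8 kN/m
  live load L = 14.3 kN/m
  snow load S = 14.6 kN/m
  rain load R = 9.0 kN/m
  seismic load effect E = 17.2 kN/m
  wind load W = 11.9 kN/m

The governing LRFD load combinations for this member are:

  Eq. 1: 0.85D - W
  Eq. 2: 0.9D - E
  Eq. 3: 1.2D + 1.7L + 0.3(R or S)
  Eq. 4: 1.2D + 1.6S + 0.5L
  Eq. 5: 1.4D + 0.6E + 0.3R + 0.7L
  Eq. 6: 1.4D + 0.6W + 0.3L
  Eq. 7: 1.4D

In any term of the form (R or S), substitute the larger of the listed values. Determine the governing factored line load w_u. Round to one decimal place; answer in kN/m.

59.1 kN/m

(R or S) → S = 14.6 kN/m.
Eq. 1: 0.85(23.8) - 1.0(11.9) = 20.2 - 11.9 = 8.3
Eq. 2: 0.9(23.8) - 1.0(17.2) = 21.4 - 17.2 = 4.2
Eq. 3: 1.2(23.8) + 1.7(14.3) + 0.3(14.6) = 28.6 + 24.3 + 4.4 = 57.3
Eq. 4: 1.2(23.8) + 1.6(14.6) + 0.5(14.3) = 59.1
Eq. 5: 1.4(23.8) + 0.6(17.2) + 0.3(9.0) + 0.7(14.3) = 56.4
Eq. 6: 1.4(23.8) + 0.6(11.9) + 0.3(14.3) = 44.8
Eq. 7: 1.4(23.8) = 33.3
Combination 4 governs: w_u = 59.1 kN/m.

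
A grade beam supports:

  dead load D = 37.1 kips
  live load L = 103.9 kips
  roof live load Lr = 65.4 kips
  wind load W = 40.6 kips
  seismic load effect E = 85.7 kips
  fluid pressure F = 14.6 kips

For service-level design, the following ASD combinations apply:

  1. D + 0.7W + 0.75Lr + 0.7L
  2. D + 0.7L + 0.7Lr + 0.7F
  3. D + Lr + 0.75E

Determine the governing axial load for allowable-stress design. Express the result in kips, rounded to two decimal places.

1. 1.0(37.1) + 0.7(40.6) + 0.75(65.4) + 0.7(103.9) = 37.10 + 28.42 + 49.05 + 72.73 = 187.30
2. 1.0(37.1) + 0.7(103.9) + 0.7(65.4) + 0.7(14.6) = 37.10 + 72.73 + 45.78 + 10.22 = 165.83
3. 1.0(37.1) + 1.0(65.4) + 0.75(85.7) = 37.10 + 65.40 + 64.28 = 166.78
Maximum is from combination 1.

187.30 kips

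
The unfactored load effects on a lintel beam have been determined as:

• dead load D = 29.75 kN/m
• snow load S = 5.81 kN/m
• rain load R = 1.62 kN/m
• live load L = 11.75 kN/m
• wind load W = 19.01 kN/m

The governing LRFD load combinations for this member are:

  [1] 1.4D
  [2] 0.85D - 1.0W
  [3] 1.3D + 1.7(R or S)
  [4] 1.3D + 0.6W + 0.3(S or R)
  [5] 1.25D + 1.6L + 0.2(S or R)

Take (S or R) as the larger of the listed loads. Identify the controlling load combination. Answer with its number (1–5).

(R or S) → S = 5.81 kN/m; (S or R) → S = 5.81 kN/m.
[1] 1.4(29.75) = 41.65
[2] 0.85(29.75) - 1.0(19.01) = 25.29 - 19.01 = 6.28
[3] 1.3(29.75) + 1.7(5.81) = 48.55
[4] 1.3(29.75) + 0.6(19.01) + 0.3(5.81) = 51.82
[5] 1.25(29.75) + 1.6(11.75) + 0.2(5.81) = 37.19 + 18.80 + 1.16 = 57.15
The largest value is 57.15 kN/m from combination 5.

Combination 5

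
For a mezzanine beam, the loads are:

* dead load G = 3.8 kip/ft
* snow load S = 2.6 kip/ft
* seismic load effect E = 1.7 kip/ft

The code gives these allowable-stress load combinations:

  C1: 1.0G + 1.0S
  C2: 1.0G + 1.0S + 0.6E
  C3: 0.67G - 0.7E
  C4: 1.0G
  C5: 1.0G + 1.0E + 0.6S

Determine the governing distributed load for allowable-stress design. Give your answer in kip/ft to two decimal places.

7.42 kip/ft

C1: 1.0(3.8) + 1.0(2.6) = 3.80 + 2.60 = 6.40
C2: 1.0(3.8) + 1.0(2.6) + 0.6(1.7) = 3.80 + 2.60 + 1.02 = 7.42
C3: 0.67(3.8) - 0.7(1.7) = 2.55 - 1.19 = 1.36
C4: 1.0(3.8) = 3.80
C5: 1.0(3.8) + 1.0(1.7) + 0.6(2.6) = 3.80 + 1.70 + 1.56 = 7.06
Combination 2 governs: w = 7.42 kip/ft.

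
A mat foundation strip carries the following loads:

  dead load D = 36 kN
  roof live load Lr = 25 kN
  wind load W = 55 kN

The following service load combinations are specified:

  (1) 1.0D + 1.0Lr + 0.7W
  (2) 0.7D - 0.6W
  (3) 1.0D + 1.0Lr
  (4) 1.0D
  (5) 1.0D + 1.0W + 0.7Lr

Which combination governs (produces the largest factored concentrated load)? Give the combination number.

(1) 1.0(36) + 1.0(25) + 0.7(55) = 36.00 + 25.00 + 38.50 = 99.50
(2) 0.7(36) - 0.6(55) = 25.20 - 33.00 = -7.80
(3) 1.0(36) + 1.0(25) = 36.00 + 25.00 = 61.00
(4) 1.0(36) = 36.00
(5) 1.0(36) + 1.0(55) + 0.7(25) = 36.00 + 55.00 + 17.50 = 108.50
The largest value is 108.50 kN from combination 5.

Combination 5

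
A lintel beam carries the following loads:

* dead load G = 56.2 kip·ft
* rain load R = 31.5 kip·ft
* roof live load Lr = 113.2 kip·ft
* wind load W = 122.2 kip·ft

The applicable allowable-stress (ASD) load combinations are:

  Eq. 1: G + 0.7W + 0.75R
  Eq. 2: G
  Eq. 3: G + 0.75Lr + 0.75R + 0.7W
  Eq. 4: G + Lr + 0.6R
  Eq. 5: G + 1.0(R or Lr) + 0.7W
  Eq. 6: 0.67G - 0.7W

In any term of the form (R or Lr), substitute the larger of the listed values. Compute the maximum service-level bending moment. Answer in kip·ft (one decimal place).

(R or Lr) → Lr = 113.2 kip·ft.
Eq. 1: 1.0(56.2) + 0.7(122.2) + 0.75(31.5) = 165.4
Eq. 2: 1.0(56.2) = 56.2
Eq. 3: 1.0(56.2) + 0.75(113.2) + 0.75(31.5) + 0.7(122.2) = 250.3
Eq. 4: 1.0(56.2) + 1.0(113.2) + 0.6(31.5) = 56.2 + 113.2 + 18.9 = 188.3
Eq. 5: 1.0(56.2) + 1.0(113.2) + 0.7(122.2) = 56.2 + 113.2 + 85.5 = 254.9
Eq. 6: 0.67(56.2) - 0.7(122.2) = -47.9
Maximum is from combination 5.

254.9 kip·ft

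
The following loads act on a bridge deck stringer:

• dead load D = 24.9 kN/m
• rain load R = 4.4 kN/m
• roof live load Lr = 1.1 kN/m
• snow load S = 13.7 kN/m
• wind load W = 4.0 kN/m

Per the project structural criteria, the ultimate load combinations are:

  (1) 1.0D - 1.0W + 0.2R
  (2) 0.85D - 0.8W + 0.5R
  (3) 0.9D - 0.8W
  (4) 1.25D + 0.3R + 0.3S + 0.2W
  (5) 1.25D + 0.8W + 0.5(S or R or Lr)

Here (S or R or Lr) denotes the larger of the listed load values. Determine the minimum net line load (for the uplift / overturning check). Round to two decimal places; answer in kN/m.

19.21 kN/m

(S or R or Lr) → S = 13.7 kN/m.
(1) 1.0(24.9) - 1.0(4.0) + 0.2(4.4) = 24.90 - 4.00 + 0.88 = 21.78
(2) 0.85(24.9) - 0.8(4.0) + 0.5(4.4) = 21.17 - 3.20 + 2.20 = 20.17
(3) 0.9(24.9) - 0.8(4.0) = 22.41 - 3.20 = 19.21
(4) 1.25(24.9) + 0.3(4.4) + 0.3(13.7) + 0.2(4.0) = 31.13 + 1.32 + 4.11 + 0.80 = 37.36
(5) 1.25(24.9) + 0.8(4.0) + 0.5(13.7) = 31.13 + 3.20 + 6.85 = 41.18
Combination 3 gives the minimum: 19.21 kN/m.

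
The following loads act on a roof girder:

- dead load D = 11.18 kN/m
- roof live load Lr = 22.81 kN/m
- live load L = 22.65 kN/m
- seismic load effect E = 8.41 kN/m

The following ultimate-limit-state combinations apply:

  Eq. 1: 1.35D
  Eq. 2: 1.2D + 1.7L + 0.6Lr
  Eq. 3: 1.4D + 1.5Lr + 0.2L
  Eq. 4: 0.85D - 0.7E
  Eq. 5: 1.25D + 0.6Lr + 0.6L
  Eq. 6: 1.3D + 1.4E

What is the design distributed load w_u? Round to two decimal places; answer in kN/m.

Eq. 1: 1.35(11.18) = 15.09
Eq. 2: 1.2(11.18) + 1.7(22.65) + 0.6(22.81) = 65.61
Eq. 3: 1.4(11.18) + 1.5(22.81) + 0.2(22.65) = 15.65 + 34.22 + 4.53 = 54.40
Eq. 4: 0.85(11.18) - 0.7(8.41) = 3.62
Eq. 5: 1.25(11.18) + 0.6(22.81) + 0.6(22.65) = 41.25
Eq. 6: 1.3(11.18) + 1.4(8.41) = 26.31
Combination 2 governs: w_u = 65.61 kN/m.

65.61 kN/m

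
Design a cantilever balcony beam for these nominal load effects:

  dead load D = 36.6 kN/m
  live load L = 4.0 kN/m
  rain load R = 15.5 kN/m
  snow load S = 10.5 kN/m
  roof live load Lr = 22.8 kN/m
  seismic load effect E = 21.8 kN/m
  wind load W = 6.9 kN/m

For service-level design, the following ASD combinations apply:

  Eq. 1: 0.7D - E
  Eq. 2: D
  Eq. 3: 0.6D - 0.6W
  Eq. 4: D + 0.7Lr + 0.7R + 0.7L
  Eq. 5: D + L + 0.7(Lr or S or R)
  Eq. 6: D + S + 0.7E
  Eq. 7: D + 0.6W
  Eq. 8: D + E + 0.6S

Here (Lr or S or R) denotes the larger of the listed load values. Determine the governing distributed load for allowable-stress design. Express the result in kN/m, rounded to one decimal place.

66.2 kN/m

(Lr or S or R) → Lr = 22.8 kN/m.
Eq. 1: 0.7(36.6) - 1.0(21.8) = 3.8
Eq. 2: 1.0(36.6) = 36.6
Eq. 3: 0.6(36.6) - 0.6(6.9) = 17.8
Eq. 4: 1.0(36.6) + 0.7(22.8) + 0.7(15.5) + 0.7(4.0) = 66.2
Eq. 5: 1.0(36.6) + 1.0(4.0) + 0.7(22.8) = 56.6
Eq. 6: 1.0(36.6) + 1.0(10.5) + 0.7(21.8) = 62.4
Eq. 7: 1.0(36.6) + 0.6(6.9) = 40.7
Eq. 8: 1.0(36.6) + 1.0(21.8) + 0.6(10.5) = 64.7
Combination 4 governs: w = 66.2 kN/m.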